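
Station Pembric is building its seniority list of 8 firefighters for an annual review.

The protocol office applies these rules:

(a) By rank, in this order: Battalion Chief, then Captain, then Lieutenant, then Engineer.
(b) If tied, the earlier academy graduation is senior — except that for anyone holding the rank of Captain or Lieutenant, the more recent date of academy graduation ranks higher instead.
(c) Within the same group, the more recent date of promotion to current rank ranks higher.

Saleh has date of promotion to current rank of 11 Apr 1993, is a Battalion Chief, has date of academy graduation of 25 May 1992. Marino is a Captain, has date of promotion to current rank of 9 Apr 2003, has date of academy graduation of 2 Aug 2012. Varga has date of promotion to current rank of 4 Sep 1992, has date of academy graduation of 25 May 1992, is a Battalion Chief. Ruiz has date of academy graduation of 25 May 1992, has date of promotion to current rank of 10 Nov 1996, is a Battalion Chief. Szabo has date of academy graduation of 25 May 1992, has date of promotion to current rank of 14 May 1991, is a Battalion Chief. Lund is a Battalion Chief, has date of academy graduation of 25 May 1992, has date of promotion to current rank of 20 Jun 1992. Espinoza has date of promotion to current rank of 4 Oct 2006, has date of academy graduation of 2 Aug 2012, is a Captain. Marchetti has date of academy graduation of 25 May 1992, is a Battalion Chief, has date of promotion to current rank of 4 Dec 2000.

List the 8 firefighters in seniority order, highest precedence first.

By rank: Marchetti, Ruiz, Saleh, Varga, Lund and Szabo (Battalion Chief); then Espinoza and Marino (Captain).
Marchetti, Ruiz, Saleh, Varga, Lund and Szabo all have date of academy graduation 25 May 1992, so the next rule applies.
Among Marchetti, Ruiz, Saleh, Varga, Lund and Szabo, by date of promotion to current rank (later first): Marchetti (4 Dec 2000) before Ruiz (10 Nov 1996) before Saleh (11 Apr 1993) before Varga (4 Sep 1992) before Lund (20 Jun 1992) before Szabo (14 May 1991).
Espinoza and Marino both have date of academy graduation 2 Aug 2012, so the next rule applies.
Among Espinoza and Marino, by date of promotion to current rank (later first): Espinoza (4 Oct 2006) before Marino (9 Apr 2003).
Full order: Marchetti, Ruiz, Saleh, Varga, Lund, Szabo, Espinoza, Marino.

Marchetti, Ruiz, Saleh, Varga, Lund, Szabo, Espinoza, Marino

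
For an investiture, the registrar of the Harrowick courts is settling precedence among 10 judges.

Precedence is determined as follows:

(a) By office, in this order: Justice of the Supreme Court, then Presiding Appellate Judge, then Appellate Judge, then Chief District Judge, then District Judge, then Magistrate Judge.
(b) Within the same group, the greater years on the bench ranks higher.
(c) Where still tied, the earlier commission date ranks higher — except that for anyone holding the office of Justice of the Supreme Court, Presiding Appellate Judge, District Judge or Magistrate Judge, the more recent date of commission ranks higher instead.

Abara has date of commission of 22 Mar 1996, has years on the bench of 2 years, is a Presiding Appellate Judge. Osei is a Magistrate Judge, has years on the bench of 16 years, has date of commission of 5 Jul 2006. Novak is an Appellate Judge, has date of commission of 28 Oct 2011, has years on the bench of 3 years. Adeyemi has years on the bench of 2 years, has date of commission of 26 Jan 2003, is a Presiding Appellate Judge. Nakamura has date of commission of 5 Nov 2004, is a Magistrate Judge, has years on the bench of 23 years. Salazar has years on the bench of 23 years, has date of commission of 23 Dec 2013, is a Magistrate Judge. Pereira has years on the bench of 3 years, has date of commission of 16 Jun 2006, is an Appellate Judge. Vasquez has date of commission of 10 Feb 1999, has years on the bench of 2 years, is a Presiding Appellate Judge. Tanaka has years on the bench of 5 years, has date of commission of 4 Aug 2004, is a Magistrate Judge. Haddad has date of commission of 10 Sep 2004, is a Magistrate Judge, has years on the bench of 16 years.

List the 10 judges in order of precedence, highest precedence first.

Adeyemi, Vasquez, Abara, Pereira, Novak, Salazar, Nakamura, Osei, Haddad, Tanaka

By office: Adeyemi, Vasquez and Abara (Presiding Appellate Judge); then Pereira and Novak (Appellate Judge); then Salazar, Nakamura, Osei, Haddad and Tanaka (Magistrate Judge).
Adeyemi, Vasquez and Abara all have years on the bench 2 years, so the next rule applies.
Among Adeyemi, Vasquez and Abara, by date of commission (later first) (reversed rule for this group): Adeyemi (26 Jan 2003) before Vasquez (10 Feb 1999) before Abara (22 Mar 1996).
Pereira and Novak both have years on the bench 3 years, so the next rule applies.
Among Pereira and Novak, by date of commission (earlier first): Pereira (16 Jun 2006) before Novak (28 Oct 2011).
Among Salazar, Nakamura, Osei, Haddad and Tanaka, by years on the bench (higher first): Salazar and Nakamura (23 years) before Osei and Haddad (16 years) before Tanaka (5 years).
Among Salazar and Nakamura, by date of commission (later first) (reversed rule for this group): Salazar (23 Dec 2013) before Nakamura (5 Nov 2004).
Among Osei and Haddad, by date of commission (later first) (reversed rule for this group): Osei (5 Jul 2006) before Haddad (10 Sep 2004).
Full order: Adeyemi, Vasquez, Abara, Pereira, Novak, Salazar, Nakamura, Osei, Haddad, Tanaka.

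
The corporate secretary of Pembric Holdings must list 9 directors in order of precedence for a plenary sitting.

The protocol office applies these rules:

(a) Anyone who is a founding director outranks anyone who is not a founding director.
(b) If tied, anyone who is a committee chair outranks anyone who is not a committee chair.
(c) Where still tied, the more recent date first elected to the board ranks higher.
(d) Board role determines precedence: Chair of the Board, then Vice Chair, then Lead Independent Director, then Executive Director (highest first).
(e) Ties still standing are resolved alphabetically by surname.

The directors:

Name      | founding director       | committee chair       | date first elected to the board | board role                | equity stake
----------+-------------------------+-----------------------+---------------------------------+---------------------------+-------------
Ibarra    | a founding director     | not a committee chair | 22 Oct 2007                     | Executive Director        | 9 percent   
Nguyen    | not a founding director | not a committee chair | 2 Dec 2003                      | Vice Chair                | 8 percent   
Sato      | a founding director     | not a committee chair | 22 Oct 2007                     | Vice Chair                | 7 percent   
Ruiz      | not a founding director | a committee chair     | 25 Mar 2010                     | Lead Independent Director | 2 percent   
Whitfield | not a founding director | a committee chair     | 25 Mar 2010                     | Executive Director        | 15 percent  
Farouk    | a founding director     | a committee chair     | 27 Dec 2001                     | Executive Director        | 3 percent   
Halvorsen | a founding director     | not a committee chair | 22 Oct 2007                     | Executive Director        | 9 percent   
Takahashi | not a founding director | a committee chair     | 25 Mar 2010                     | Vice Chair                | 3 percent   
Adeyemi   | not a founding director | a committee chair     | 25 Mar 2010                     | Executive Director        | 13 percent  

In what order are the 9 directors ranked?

Farouk, Sato, Halvorsen, Ibarra, Takahashi, Ruiz, Adeyemi, Whitfield, Nguyen

By the first rule: Farouk, Sato, Halvorsen and Ibarra (each a founding director); then Takahashi, Ruiz, Adeyemi, Whitfield and Nguyen (each not a founding director).
Among Farouk, Sato, Halvorsen and Ibarra, a committee chair before not a committee chair: Farouk (a committee chair) before Sato, Halvorsen and Ibarra (not a committee chair).
Sato, Halvorsen and Ibarra all have date first elected to the board 22 Oct 2007, so the next rule applies.
Among Sato, Halvorsen and Ibarra, by board role: Sato (Vice Chair) before Halvorsen and Ibarra (Executive Director).
Among Halvorsen and Ibarra, alphabetically by surname: Halvorsen before Ibarra.
Among Takahashi, Ruiz, Adeyemi, Whitfield and Nguyen, a committee chair before not a committee chair: Takahashi, Ruiz, Adeyemi and Whitfield (a committee chair) before Nguyen (not a committee chair).
Takahashi, Ruiz, Adeyemi and Whitfield all have date first elected to the board 25 Mar 2010, so the next rule applies.
Among Takahashi, Ruiz, Adeyemi and Whitfield, by board role: Takahashi (Vice Chair) before Ruiz (Lead Independent Director) before Adeyemi and Whitfield (Executive Director).
Among Adeyemi and Whitfield, alphabetically by surname: Adeyemi before Whitfield.
Full order: Farouk, Sato, Halvorsen, Ibarra, Takahashi, Ruiz, Adeyemi, Whitfield, Nguyen.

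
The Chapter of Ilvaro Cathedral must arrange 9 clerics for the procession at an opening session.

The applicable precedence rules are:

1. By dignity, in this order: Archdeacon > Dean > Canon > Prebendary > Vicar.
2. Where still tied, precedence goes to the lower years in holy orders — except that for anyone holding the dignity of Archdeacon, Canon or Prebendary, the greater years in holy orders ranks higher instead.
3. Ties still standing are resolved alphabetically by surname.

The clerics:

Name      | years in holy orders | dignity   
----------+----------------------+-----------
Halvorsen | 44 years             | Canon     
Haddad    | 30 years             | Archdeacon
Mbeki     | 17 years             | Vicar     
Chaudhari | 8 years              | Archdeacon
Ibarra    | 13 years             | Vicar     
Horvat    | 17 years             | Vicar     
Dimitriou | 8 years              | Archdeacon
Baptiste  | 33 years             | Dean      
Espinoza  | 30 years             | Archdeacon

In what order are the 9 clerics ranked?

Espinoza, Haddad, Chaudhari, Dimitriou, Baptiste, Halvorsen, Ibarra, Horvat, Mbeki

By dignity: Espinoza, Haddad, Chaudhari and Dimitriou (Archdeacon); then Baptiste (Dean); then Halvorsen (Canon); then Ibarra, Horvat and Mbeki (Vicar).
Among Espinoza, Haddad, Chaudhari and Dimitriou, by years in holy orders (higher first) (reversed rule for this group): Espinoza and Haddad (30 years) before Chaudhari and Dimitriou (8 years).
Among Espinoza and Haddad, alphabetically by surname: Espinoza before Haddad.
Among Chaudhari and Dimitriou, alphabetically by surname: Chaudhari before Dimitriou.
Among Ibarra, Horvat and Mbeki, by years in holy orders (lower first): Ibarra (13 years) before Horvat and Mbeki (17 years).
Among Horvat and Mbeki, alphabetically by surname: Horvat before Mbeki.
Full order: Espinoza, Haddad, Chaudhari, Dimitriou, Baptiste, Halvorsen, Ibarra, Horvat, Mbeki.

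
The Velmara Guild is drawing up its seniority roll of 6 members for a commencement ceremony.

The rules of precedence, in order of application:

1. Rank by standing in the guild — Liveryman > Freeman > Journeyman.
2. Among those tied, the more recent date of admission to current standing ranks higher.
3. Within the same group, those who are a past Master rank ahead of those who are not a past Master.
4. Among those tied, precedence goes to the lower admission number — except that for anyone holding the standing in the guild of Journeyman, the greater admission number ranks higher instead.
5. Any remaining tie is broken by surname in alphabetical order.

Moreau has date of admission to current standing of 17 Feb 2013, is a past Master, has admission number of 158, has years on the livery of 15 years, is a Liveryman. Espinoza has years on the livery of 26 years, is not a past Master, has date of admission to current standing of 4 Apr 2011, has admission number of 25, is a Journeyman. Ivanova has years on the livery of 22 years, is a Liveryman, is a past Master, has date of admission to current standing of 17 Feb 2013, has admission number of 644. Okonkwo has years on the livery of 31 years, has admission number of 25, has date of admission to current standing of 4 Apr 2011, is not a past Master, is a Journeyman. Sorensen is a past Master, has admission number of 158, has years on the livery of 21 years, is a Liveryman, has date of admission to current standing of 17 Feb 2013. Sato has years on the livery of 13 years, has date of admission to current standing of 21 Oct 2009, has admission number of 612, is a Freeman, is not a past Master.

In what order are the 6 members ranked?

Moreau, Sorensen, Ivanova, Sato, Espinoza, Okonkwo

By standing in the guild: Moreau, Sorensen and Ivanova (Liveryman); then Sato (Freeman); then Espinoza and Okonkwo (Journeyman).
Moreau, Sorensen and Ivanova all have date of admission to current standing 17 Feb 2013, so the next rule applies.
Moreau, Sorensen and Ivanova are each a past Master, so the next rule applies.
Among Moreau, Sorensen and Ivanova, by admission number (lower first): Moreau and Sorensen (158) before Ivanova (644).
Among Moreau and Sorensen, alphabetically by surname: Moreau before Sorensen.
Espinoza and Okonkwo both have date of admission to current standing 4 Apr 2011, so the next rule applies.
Espinoza and Okonkwo are each not a past Master, so the next rule applies.
Espinoza and Okonkwo both have admission number 25, so the next rule applies.
Among Espinoza and Okonkwo, alphabetically by surname: Espinoza before Okonkwo.
Full order: Moreau, Sorensen, Ivanova, Sato, Espinoza, Okonkwo.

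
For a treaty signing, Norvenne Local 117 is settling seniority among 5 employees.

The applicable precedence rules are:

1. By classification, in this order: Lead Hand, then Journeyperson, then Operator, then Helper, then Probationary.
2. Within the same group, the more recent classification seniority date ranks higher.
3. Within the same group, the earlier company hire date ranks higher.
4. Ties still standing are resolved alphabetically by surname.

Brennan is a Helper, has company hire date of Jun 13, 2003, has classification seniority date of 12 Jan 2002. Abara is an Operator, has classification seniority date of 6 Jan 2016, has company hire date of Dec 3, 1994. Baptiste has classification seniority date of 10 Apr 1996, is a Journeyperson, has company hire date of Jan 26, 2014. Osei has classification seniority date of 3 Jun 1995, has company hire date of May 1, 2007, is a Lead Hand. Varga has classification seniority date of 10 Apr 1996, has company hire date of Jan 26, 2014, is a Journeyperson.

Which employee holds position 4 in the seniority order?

Abara

By classification: Osei (Lead Hand); then Baptiste and Varga (Journeyperson); then Abara (Operator); then Brennan (Helper).
Baptiste and Varga both have classification seniority date 10 Apr 1996, so the next rule applies.
Baptiste and Varga both have company hire date Jan 26, 2014, so the next rule applies.
Among Baptiste and Varga, alphabetically by surname: Baptiste before Varga.
Order: Osei, Baptiste, Varga, Abara, Brennan.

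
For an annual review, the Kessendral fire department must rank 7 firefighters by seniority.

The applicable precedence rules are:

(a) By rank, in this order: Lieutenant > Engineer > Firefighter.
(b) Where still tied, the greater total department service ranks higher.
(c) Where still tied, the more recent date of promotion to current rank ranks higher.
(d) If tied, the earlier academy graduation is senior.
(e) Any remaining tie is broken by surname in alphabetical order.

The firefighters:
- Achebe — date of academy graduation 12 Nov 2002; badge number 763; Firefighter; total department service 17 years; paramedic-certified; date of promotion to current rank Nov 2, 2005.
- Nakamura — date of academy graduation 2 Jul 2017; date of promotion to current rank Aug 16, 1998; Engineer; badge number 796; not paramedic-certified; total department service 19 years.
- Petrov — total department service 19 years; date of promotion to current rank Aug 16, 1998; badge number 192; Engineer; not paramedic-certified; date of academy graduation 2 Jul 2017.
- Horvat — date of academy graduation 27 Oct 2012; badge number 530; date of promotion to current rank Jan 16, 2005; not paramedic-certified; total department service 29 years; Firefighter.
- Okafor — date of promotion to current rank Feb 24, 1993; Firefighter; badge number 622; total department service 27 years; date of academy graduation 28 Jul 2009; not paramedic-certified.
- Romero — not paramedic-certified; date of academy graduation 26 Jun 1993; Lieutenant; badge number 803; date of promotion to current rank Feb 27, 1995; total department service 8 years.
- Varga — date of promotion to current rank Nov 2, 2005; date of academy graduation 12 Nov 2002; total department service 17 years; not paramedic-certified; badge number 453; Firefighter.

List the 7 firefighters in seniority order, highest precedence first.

Romero, Nakamura, Petrov, Horvat, Okafor, Achebe, Varga

By rank: Romero (Lieutenant); then Nakamura and Petrov (Engineer); then Horvat, Okafor, Achebe and Varga (Firefighter).
Nakamura and Petrov both have total department service 19 years, so the next rule applies.
Nakamura and Petrov both have date of promotion to current rank Aug 16, 1998, so the next rule applies.
Nakamura and Petrov both have date of academy graduation 2 Jul 2017, so the next rule applies.
Among Nakamura and Petrov, alphabetically by surname: Nakamura before Petrov.
Among Horvat, Okafor, Achebe and Varga, by total department service (higher first): Horvat (29 years) before Okafor (27 years) before Achebe and Varga (17 years).
Achebe and Varga both have date of promotion to current rank Nov 2, 2005, so the next rule applies.
Achebe and Varga both have date of academy graduation 12 Nov 2002, so the next rule applies.
Among Achebe and Varga, alphabetically by surname: Achebe before Varga.
Full order: Romero, Nakamura, Petrov, Horvat, Okafor, Achebe, Varga.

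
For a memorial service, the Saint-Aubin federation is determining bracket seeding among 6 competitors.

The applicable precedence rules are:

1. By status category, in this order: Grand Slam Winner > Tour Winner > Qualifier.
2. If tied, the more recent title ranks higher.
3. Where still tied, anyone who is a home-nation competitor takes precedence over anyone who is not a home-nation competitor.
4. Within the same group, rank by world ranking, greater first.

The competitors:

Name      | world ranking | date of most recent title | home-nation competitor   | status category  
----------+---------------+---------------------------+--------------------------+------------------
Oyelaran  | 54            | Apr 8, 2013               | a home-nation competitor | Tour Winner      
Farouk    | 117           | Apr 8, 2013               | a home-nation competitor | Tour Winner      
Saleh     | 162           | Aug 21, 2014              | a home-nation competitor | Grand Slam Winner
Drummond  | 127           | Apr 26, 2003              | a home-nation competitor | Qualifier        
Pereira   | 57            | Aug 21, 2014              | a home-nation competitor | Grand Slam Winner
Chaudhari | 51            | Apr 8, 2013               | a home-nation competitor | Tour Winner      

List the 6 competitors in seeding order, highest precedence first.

By status category: Saleh and Pereira (Grand Slam Winner); then Farouk, Oyelaran and Chaudhari (Tour Winner); then Drummond (Qualifier).
Saleh and Pereira both have date of most recent title Aug 21, 2014, so the next rule applies.
Saleh and Pereira are each a home-nation competitor, so the next rule applies.
Among Saleh and Pereira, by world ranking (higher first): Saleh (162) before Pereira (57).
Farouk, Oyelaran and Chaudhari all have date of most recent title Apr 8, 2013, so the next rule applies.
Farouk, Oyelaran and Chaudhari are each a home-nation competitor, so the next rule applies.
Among Farouk, Oyelaran and Chaudhari, by world ranking (higher first): Farouk (117) before Oyelaran (54) before Chaudhari (51).
Full order: Saleh, Pereira, Farouk, Oyelaran, Chaudhari, Drummond.

Saleh, Pereira, Farouk, Oyelaran, Chaudhari, Drummond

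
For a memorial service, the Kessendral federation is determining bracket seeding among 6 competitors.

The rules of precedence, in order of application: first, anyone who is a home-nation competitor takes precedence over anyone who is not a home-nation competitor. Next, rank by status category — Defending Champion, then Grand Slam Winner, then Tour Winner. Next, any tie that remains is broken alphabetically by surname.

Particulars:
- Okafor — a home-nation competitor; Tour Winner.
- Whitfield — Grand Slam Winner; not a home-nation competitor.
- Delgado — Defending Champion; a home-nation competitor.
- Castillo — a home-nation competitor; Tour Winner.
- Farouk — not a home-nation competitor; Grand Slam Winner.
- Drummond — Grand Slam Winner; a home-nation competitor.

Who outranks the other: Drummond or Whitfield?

By the first rule: Delgado, Drummond, Castillo and Okafor (each a home-nation competitor); then Farouk and Whitfield (both not a home-nation competitor).
Among Delgado, Drummond, Castillo and Okafor, by status category: Delgado (Defending Champion) before Drummond (Grand Slam Winner) before Castillo and Okafor (Tour Winner).
Among Castillo and Okafor, alphabetically by surname: Castillo before Okafor.
Farouk and Whitfield are each Grand Slam Winner, so the next rule applies.
Among Farouk and Whitfield, alphabetically by surname: Farouk before Whitfield.
So Drummond takes precedence.

Drummond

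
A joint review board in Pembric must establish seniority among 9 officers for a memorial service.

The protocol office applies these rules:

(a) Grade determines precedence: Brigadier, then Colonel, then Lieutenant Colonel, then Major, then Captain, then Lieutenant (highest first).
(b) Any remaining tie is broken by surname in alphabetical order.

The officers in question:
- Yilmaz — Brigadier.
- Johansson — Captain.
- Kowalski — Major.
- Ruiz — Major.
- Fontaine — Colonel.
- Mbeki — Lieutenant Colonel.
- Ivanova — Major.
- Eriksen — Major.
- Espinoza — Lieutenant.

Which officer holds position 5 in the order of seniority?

By grade: Yilmaz (Brigadier); then Fontaine (Colonel); then Mbeki (Lieutenant Colonel); then Eriksen, Ivanova, Kowalski and Ruiz (Major); then Johansson (Captain); then Espinoza (Lieutenant).
Among Eriksen, Ivanova, Kowalski and Ruiz, alphabetically by surname: Eriksen before Ivanova before Kowalski before Ruiz.
Order: Yilmaz, Fontaine, Mbeki, Eriksen, Ivanova, Kowalski, Ruiz, Johansson, Espinoza.

Ivanova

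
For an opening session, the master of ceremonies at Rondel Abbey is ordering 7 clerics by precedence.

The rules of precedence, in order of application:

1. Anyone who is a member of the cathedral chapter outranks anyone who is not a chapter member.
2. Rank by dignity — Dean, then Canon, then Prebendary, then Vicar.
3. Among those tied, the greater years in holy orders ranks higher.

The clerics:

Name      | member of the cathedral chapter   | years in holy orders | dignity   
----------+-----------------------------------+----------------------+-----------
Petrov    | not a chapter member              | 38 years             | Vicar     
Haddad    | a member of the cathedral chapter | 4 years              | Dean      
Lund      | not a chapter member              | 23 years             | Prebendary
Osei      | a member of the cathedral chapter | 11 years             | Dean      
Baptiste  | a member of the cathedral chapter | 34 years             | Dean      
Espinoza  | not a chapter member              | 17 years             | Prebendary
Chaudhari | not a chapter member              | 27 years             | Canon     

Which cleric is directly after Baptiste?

Osei

By the first rule: Baptiste, Osei and Haddad (each a member of the cathedral chapter); then Chaudhari, Lund, Espinoza and Petrov (each not a chapter member).
Baptiste, Osei and Haddad are each Dean, so the next rule applies.
Among Baptiste, Osei and Haddad, by years in holy orders (higher first): Baptiste (34 years) before Osei (11 years) before Haddad (4 years).
Among Chaudhari, Lund, Espinoza and Petrov, by dignity: Chaudhari (Canon) before Lund and Espinoza (Prebendary) before Petrov (Vicar).
Among Lund and Espinoza, by years in holy orders (higher first): Lund (23 years) before Espinoza (17 years).
Order: Baptiste, Osei, Haddad, Chaudhari, Lund, Espinoza, Petrov.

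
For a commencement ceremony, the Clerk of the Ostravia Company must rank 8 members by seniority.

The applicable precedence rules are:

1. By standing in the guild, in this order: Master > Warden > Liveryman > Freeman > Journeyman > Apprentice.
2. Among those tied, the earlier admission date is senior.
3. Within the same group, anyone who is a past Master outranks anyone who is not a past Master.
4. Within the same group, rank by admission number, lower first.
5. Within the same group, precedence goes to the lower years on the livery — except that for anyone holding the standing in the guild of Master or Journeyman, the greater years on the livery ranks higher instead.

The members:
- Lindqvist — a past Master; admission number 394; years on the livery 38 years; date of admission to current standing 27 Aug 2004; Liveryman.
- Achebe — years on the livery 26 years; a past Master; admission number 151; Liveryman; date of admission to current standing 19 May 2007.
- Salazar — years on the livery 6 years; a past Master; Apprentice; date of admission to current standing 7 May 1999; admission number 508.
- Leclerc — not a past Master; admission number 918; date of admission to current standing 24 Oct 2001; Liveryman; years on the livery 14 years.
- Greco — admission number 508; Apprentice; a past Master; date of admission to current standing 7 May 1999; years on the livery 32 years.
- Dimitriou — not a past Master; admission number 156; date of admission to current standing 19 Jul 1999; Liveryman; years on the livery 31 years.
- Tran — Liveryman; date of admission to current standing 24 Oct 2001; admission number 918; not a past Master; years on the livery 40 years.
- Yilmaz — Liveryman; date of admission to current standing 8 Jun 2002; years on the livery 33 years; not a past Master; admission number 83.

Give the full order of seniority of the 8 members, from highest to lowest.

By standing in the guild: Dimitriou, Leclerc, Tran, Yilmaz, Lindqvist and Achebe (Liveryman); then Salazar and Greco (Apprentice).
Among Dimitriou, Leclerc, Tran, Yilmaz, Lindqvist and Achebe, by date of admission to current standing (earlier first): Dimitriou (19 Jul 1999) before Leclerc and Tran (24 Oct 2001) before Yilmaz (8 Jun 2002) before Lindqvist (27 Aug 2004) before Achebe (19 May 2007).
Leclerc and Tran are each not a past Master, so the next rule applies.
Leclerc and Tran both have admission number 918, so the next rule applies.
Among Leclerc and Tran, by years on the livery (lower first): Leclerc (14 years) before Tran (40 years).
Salazar and Greco both have date of admission to current standing 7 May 1999, so the next rule applies.
Salazar and Greco are each a past Master, so the next rule applies.
Salazar and Greco both have admission number 508, so the next rule applies.
Among Salazar and Greco, by years on the livery (lower first): Salazar (6 years) before Greco (32 years).
Full order: Dimitriou, Leclerc, Tran, Yilmaz, Lindqvist, Achebe, Salazar, Greco.

Dimitriou, Leclerc, Tran, Yilmaz, Lindqvist, Achebe, Salazar, Greco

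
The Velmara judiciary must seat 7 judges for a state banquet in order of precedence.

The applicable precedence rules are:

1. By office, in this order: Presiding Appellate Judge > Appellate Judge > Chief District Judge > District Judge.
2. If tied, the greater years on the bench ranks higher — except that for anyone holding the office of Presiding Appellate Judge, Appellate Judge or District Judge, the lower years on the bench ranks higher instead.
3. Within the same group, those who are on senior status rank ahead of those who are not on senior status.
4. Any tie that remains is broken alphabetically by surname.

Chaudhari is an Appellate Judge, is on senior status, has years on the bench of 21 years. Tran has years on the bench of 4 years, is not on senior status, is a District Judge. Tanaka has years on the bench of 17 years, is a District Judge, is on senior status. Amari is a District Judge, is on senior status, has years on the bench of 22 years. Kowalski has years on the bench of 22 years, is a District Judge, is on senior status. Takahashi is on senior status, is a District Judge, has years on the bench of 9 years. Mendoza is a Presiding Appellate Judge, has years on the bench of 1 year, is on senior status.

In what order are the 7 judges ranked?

By office: Mendoza (Presiding Appellate Judge); then Chaudhari (Appellate Judge); then Tran, Takahashi, Tanaka, Amari and Kowalski (District Judge).
Among Tran, Takahashi, Tanaka, Amari and Kowalski, by years on the bench (lower first) (reversed rule for this group): Tran (4 years) before Takahashi (9 years) before Tanaka (17 years) before Amari and Kowalski (22 years).
Amari and Kowalski are each on senior status, so the next rule applies.
Among Amari and Kowalski, alphabetically by surname: Amari before Kowalski.
Full order: Mendoza, Chaudhari, Tran, Takahashi, Tanaka, Amari, Kowalski.

Mendoza, Chaudhari, Tran, Takahashi, Tanaka, Amari, Kowalski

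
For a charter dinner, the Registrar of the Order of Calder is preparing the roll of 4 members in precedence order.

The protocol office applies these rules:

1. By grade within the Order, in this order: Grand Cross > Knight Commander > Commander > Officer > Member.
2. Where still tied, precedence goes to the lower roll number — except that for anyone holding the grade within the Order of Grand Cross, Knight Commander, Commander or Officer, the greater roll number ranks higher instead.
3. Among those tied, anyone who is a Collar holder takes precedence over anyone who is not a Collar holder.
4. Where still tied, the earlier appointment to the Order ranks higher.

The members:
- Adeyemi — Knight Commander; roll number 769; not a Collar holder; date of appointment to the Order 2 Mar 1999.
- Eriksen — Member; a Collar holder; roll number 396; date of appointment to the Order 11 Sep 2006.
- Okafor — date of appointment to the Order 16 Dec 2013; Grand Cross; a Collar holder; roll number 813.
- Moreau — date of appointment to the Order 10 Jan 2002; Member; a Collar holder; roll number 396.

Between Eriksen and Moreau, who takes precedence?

Moreau

By grade within the Order: Okafor (Grand Cross); then Adeyemi (Knight Commander); then Moreau and Eriksen (Member).
Moreau and Eriksen both have roll number 396, so the next rule applies.
Moreau and Eriksen are each a Collar holder, so the next rule applies.
Among Moreau and Eriksen, by date of appointment to the Order (earlier first): Moreau (10 Jan 2002) before Eriksen (11 Sep 2006).
So Moreau takes precedence.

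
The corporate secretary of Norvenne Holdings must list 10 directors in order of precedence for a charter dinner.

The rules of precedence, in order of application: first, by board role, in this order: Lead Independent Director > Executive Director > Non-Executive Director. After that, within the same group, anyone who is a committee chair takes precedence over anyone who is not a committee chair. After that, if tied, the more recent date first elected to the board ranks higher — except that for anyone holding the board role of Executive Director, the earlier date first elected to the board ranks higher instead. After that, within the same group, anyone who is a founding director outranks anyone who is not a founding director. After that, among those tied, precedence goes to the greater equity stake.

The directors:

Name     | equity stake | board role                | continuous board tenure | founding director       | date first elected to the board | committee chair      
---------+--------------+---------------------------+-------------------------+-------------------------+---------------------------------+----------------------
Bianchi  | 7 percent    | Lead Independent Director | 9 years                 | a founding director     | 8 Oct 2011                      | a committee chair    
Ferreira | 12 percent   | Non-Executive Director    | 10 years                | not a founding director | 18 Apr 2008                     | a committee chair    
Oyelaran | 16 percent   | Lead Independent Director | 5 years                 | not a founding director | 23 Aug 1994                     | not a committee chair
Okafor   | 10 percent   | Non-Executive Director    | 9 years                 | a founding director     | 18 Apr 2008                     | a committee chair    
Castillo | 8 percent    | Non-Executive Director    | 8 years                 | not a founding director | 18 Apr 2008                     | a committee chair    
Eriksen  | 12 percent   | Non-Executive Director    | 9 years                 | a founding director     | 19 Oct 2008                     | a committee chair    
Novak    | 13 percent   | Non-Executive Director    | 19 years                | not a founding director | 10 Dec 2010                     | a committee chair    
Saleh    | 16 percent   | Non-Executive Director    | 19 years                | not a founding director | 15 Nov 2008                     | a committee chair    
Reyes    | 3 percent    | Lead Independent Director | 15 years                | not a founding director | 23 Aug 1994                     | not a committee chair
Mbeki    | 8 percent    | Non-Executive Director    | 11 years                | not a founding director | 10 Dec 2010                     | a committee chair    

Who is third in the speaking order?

By board role: Bianchi, Oyelaran and Reyes (Lead Independent Director); then Novak, Mbeki, Saleh, Eriksen, Okafor, Ferreira and Castillo (Non-Executive Director).
Among Bianchi, Oyelaran and Reyes, a committee chair before not a committee chair: Bianchi (a committee chair) before Oyelaran and Reyes (not a committee chair).
Oyelaran and Reyes both have date first elected to the board 23 Aug 1994, so the next rule applies.
Oyelaran and Reyes are each not a founding director, so the next rule applies.
Among Oyelaran and Reyes, by equity stake (higher first): Oyelaran (16 percent) before Reyes (3 percent).
Novak, Mbeki, Saleh, Eriksen, Okafor, Ferreira and Castillo are each a committee chair, so the next rule applies.
Among Novak, Mbeki, Saleh, Eriksen, Okafor, Ferreira and Castillo, by date first elected to the board (later first): Novak and Mbeki (10 Dec 2010) before Saleh (15 Nov 2008) before Eriksen (19 Oct 2008) before Okafor, Ferreira and Castillo (18 Apr 2008).
Novak and Mbeki are each not a founding director, so the next rule applies.
Among Novak and Mbeki, by equity stake (higher first): Novak (13 percent) before Mbeki (8 percent).
Among Okafor, Ferreira and Castillo, a founding director before not a founding director: Okafor (a founding director) before Ferreira and Castillo (not a founding director).
Among Ferreira and Castillo, by equity stake (higher first): Ferreira (12 percent) before Castillo (8 percent).
Order: Bianchi, Oyelaran, Reyes, Novak, Mbeki, Saleh, Eriksen, Okafor, Ferreira, Castillo.

Reyes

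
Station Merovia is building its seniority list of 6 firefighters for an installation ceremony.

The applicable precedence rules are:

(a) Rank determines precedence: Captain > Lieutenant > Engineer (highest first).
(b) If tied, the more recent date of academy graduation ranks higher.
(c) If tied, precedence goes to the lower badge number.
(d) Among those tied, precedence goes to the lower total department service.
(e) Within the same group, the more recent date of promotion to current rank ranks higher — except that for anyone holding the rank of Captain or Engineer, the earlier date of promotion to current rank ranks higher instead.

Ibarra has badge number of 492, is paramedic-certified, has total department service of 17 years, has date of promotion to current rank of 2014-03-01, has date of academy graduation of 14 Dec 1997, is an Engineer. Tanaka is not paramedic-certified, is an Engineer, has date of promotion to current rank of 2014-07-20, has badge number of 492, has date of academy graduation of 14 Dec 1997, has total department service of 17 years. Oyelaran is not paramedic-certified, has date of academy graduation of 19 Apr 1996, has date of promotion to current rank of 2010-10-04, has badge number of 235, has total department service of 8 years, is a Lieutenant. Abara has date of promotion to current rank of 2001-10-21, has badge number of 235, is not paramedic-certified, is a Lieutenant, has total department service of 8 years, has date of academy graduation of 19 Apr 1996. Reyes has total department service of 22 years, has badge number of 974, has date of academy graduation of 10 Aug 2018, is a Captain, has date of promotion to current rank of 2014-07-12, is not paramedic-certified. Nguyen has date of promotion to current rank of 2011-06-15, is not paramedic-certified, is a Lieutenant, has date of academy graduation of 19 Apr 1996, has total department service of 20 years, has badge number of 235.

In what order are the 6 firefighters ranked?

By rank: Reyes (Captain); then Oyelaran, Abara and Nguyen (Lieutenant); then Ibarra and Tanaka (Engineer).
Oyelaran, Abara and Nguyen all have date of academy graduation 19 Apr 1996, so the next rule applies.
Oyelaran, Abara and Nguyen all have badge number 235, so the next rule applies.
Among Oyelaran, Abara and Nguyen, by total department service (lower first): Oyelaran and Abara (8 years) before Nguyen (20 years).
Among Oyelaran and Abara, by date of promotion to current rank (later first): Oyelaran (2010-10-04) before Abara (2001-10-21).
Ibarra and Tanaka both have date of academy graduation 14 Dec 1997, so the next rule applies.
Ibarra and Tanaka both have badge number 492, so the next rule applies.
Ibarra and Tanaka both have total department service 17 years, so the next rule applies.
Among Ibarra and Tanaka, by date of promotion to current rank (earlier first) (reversed rule for this group): Ibarra (2014-03-01) before Tanaka (2014-07-20).
Full order: Reyes, Oyelaran, Abara, Nguyen, Ibarra, Tanaka.

Reyes, Oyelaran, Abara, Nguyen, Ibarra, Tanaka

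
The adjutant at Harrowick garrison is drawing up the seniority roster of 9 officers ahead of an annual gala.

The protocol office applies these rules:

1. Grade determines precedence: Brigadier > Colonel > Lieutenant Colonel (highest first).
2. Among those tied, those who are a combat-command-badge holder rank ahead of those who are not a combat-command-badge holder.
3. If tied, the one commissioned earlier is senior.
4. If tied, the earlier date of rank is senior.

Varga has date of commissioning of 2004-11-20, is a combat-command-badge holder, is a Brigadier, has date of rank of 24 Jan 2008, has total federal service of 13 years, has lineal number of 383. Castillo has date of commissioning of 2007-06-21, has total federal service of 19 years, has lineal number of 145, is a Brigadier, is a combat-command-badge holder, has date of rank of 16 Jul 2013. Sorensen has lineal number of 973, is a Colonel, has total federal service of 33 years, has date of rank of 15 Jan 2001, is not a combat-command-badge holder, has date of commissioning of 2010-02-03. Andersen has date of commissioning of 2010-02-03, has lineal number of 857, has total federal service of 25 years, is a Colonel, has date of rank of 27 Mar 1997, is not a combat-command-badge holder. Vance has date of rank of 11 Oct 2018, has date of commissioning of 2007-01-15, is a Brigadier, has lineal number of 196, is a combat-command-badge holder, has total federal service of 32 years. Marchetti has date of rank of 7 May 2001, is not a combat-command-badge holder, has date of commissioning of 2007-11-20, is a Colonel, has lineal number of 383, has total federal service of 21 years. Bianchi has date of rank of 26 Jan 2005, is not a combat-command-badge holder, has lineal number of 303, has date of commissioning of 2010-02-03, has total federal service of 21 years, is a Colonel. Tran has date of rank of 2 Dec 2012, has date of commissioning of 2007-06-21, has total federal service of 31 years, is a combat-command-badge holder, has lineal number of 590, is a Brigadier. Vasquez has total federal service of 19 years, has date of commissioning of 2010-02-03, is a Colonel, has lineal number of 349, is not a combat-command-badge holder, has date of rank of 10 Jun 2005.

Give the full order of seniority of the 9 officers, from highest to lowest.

By grade: Varga, Vance, Tran and Castillo (Brigadier); then Marchetti, Andersen, Sorensen, Bianchi and Vasquez (Colonel).
Varga, Vance, Tran and Castillo are each a combat-command-badge holder, so the next rule applies.
Among Varga, Vance, Tran and Castillo, by date of commissioning (earlier first): Varga (2004-11-20) before Vance (2007-01-15) before Tran and Castillo (2007-06-21).
Among Tran and Castillo, by date of rank (earlier first): Tran (2 Dec 2012) before Castillo (16 Jul 2013).
Marchetti, Andersen, Sorensen, Bianchi and Vasquez are each not a combat-command-badge holder, so the next rule applies.
Among Marchetti, Andersen, Sorensen, Bianchi and Vasquez, by date of commissioning (earlier first): Marchetti (2007-11-20) before Andersen, Sorensen, Bianchi and Vasquez (2010-02-03).
Among Andersen, Sorensen, Bianchi and Vasquez, by date of rank (earlier first): Andersen (27 Mar 1997) before Sorensen (15 Jan 2001) before Bianchi (26 Jan 2005) before Vasquez (10 Jun 2005).
Full order: Varga, Vance, Tran, Castillo, Marchetti, Andersen, Sorensen, Bianchi, Vasquez.

Varga, Vance, Tran, Castillo, Marchetti, Andersen, Sorensen, Bianchi, Vasquez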